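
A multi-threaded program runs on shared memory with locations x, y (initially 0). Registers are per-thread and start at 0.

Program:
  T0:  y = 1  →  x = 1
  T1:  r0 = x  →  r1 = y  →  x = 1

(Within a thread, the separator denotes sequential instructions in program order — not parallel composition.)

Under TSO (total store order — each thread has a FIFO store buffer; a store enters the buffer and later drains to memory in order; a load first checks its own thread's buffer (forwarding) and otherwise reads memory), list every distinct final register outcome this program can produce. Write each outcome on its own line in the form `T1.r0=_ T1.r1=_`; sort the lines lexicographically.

outcome vector order: (T1.r0,T1.r1)
|TSO outcomes| = 3

T1.r0=0 T1.r1=0
T1.r0=0 T1.r1=1
T1.r0=1 T1.r1=1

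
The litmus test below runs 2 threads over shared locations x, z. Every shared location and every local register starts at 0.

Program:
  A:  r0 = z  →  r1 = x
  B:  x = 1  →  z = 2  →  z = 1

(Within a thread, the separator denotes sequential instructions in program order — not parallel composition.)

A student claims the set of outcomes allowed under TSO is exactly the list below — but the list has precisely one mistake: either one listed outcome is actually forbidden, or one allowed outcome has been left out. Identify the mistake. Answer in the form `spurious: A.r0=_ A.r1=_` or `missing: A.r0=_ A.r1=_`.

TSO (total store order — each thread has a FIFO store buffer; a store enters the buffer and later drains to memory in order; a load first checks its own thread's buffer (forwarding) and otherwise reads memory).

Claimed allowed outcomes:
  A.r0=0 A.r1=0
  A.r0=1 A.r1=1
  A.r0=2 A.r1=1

missing: A.r0=0 A.r1=1

outcome vector order: (A.r0,A.r1)
under TSO → <0 0>; <0 1>; <1 1>; <2 1>
TSO∖claimed = {<0 1>}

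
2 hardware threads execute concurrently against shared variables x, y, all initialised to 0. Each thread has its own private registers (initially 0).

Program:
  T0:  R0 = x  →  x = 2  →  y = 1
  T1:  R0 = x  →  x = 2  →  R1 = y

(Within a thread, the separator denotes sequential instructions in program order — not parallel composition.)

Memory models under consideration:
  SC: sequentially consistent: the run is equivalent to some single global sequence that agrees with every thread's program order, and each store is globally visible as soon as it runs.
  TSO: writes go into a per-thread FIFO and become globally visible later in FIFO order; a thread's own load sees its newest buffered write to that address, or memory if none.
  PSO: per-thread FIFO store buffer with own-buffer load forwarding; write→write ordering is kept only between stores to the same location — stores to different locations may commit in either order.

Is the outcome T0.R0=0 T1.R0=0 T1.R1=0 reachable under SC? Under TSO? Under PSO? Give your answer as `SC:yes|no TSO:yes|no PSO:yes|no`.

SC:yes TSO:yes PSO:yes

outcome vector order: (T0.R0,T1.R0,T1.R1)
[SC] allowed = {0/0/0, 0/0/1, 0/2/0, 0/2/1, 2/0/0, 2/0/1}
[TSO] allowed = {0/0/0, 0/0/1, 0/2/0, 0/2/1, 2/0/0, 2/0/1}
[PSO] allowed = {0/0/0, 0/0/1, 0/2/0, 0/2/1, 2/0/0, 2/0/1}
target 0/0/0 ∈ {SC,TSO,PSO}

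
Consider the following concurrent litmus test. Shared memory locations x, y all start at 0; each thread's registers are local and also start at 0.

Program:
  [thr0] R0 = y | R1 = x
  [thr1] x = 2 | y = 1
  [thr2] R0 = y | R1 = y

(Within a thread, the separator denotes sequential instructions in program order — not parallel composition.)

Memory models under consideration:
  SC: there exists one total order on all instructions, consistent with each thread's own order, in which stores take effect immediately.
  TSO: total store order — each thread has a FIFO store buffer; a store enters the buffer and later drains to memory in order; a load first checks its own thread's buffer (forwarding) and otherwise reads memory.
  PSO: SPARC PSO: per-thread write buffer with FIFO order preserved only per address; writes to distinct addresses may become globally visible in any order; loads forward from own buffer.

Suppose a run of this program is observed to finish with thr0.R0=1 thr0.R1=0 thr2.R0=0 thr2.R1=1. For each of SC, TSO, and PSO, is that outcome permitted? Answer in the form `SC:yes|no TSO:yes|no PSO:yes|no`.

outcome vector order: (thr0.R0,thr0.R1,thr2.R0,thr2.R1)
SC (9): 0000, 0001, 0011, 0200, 0201, 0211, 1200, 1201, 1211
TSO (9): 0000, 0001, 0011, 0200, 0201, 0211, 1200, 1201, 1211
PSO (12): 0000, 0001, 0011, 0200, 0201, 0211, 1000, 1001, 1011, 1200, 1201, 1211
target 1001 ∈ {PSO}

SC:no TSO:no PSO:yes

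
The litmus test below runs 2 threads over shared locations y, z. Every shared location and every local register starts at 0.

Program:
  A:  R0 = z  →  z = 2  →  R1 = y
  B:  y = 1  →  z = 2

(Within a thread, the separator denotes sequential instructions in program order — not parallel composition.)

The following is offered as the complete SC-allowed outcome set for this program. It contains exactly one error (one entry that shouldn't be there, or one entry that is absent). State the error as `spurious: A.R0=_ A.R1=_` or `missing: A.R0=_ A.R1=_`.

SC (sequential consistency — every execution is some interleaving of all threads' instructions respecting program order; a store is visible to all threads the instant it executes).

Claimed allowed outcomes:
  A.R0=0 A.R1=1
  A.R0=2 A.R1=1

missing: A.R0=0 A.R1=0

outcome vector order: (A.R0,A.R1)
SC: 3 outcomes — {00 01 21}
SC∖claimed = {00}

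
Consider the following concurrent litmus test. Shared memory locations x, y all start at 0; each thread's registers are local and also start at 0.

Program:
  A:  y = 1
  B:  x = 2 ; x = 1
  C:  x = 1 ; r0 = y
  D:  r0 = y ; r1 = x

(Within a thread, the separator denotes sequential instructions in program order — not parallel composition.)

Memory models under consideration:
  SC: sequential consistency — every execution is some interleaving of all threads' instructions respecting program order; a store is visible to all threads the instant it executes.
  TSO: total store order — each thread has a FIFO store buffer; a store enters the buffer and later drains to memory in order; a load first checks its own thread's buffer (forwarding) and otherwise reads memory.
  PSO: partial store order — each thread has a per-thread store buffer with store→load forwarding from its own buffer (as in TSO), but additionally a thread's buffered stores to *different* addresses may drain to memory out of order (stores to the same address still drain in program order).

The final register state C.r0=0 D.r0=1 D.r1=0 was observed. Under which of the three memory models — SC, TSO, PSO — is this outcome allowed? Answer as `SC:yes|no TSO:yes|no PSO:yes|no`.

SC:no TSO:yes PSO:yes

outcome vector order: (C.r0,D.r0,D.r1)
under SC → 000, 001, 002, 011, 012, 100, 101, 102, 110, 111, 112
under TSO → 000, 001, 002, 010, 011, 012, 100, 101, 102, 110, 111, 112
under PSO → 000, 001, 002, 010, 011, 012, 100, 101, 102, 110, 111, 112
target 010 ∈ {TSO,PSO}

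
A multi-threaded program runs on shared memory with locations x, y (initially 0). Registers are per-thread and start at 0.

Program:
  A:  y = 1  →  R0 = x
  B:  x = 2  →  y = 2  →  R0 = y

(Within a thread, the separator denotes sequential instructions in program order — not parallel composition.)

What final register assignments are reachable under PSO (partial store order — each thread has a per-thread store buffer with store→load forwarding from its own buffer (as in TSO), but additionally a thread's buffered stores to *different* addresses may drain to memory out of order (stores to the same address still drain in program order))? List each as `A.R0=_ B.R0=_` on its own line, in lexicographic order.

A.R0=0 B.R0=1
A.R0=0 B.R0=2
A.R0=2 B.R0=1
A.R0=2 B.R0=2

outcome vector order: (A.R0,B.R0)
|PSO outcomes| = 4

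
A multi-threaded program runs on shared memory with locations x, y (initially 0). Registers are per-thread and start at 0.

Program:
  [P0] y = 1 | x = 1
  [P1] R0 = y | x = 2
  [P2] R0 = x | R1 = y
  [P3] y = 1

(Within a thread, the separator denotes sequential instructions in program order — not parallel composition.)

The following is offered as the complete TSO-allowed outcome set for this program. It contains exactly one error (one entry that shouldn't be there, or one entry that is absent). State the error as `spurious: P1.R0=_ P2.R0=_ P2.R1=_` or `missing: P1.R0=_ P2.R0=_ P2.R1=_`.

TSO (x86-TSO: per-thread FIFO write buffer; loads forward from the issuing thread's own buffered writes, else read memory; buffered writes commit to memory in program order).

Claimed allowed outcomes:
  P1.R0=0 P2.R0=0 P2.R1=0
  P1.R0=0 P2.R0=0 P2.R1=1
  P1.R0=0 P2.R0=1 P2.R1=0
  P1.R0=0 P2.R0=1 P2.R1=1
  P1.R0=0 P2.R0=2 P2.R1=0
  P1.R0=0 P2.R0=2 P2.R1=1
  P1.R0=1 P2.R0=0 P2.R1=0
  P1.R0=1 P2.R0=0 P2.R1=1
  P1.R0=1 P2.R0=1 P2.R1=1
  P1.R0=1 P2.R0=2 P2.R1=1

outcome vector order: (P1.R0,P2.R0,P2.R1)
[TSO] allowed = {(0,0,0); (0,0,1); (0,1,1); (0,2,0); (0,2,1); (1,0,0); (1,0,1); (1,1,1); (1,2,1)}
claimed∖TSO = {(0,1,0)}

spurious: P1.R0=0 P2.R0=1 P2.R1=0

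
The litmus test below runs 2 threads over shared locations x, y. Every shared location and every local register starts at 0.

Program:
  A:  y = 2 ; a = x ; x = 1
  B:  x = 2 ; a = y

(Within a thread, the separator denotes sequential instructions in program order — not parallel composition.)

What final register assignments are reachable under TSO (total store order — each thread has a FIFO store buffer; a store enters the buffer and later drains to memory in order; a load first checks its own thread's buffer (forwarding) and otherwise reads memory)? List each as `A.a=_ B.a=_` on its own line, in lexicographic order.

A.a=0 B.a=0
A.a=0 B.a=2
A.a=2 B.a=0
A.a=2 B.a=2

outcome vector order: (A.a,B.a)
|TSO outcomes| = 4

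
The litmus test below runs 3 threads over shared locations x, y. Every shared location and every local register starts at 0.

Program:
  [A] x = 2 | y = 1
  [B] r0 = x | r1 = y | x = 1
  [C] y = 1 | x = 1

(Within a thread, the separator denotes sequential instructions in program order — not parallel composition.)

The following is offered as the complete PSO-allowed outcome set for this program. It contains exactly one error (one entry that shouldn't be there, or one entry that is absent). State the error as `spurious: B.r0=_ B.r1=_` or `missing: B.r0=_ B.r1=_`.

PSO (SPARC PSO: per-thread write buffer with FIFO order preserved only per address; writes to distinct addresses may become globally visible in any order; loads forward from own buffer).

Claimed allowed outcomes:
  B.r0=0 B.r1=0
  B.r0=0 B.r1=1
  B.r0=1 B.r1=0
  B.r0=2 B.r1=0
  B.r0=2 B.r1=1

outcome vector order: (B.r0,B.r1)
PSO: 6 outcomes — {00, 01, 10, 11, 20, 21}
PSO∖claimed = {11}

missing: B.r0=1 B.r1=1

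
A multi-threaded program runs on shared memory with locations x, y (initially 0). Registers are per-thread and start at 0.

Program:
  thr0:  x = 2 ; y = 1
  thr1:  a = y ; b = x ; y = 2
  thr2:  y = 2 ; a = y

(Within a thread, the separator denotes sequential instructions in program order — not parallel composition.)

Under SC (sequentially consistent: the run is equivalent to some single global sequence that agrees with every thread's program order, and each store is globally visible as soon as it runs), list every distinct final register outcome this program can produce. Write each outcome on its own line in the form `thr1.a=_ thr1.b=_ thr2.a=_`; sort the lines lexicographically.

thr1.a=0 thr1.b=0 thr2.a=1
thr1.a=0 thr1.b=0 thr2.a=2
thr1.a=0 thr1.b=2 thr2.a=1
thr1.a=0 thr1.b=2 thr2.a=2
thr1.a=1 thr1.b=2 thr2.a=1
thr1.a=1 thr1.b=2 thr2.a=2
thr1.a=2 thr1.b=0 thr2.a=1
thr1.a=2 thr1.b=0 thr2.a=2
thr1.a=2 thr1.b=2 thr2.a=1
thr1.a=2 thr1.b=2 thr2.a=2

outcome vector order: (thr1.a,thr1.b,thr2.a)
|SC outcomes| = 10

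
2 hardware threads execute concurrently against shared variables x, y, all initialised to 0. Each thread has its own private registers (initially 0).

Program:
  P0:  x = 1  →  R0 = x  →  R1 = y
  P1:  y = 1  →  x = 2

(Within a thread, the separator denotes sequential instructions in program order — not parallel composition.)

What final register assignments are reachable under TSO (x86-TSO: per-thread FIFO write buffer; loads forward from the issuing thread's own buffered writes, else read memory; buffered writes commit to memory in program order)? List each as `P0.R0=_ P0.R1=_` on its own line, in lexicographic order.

outcome vector order: (P0.R0,P0.R1)
|TSO outcomes| = 3

P0.R0=1 P0.R1=0
P0.R0=1 P0.R1=1
P0.R0=2 P0.R1=1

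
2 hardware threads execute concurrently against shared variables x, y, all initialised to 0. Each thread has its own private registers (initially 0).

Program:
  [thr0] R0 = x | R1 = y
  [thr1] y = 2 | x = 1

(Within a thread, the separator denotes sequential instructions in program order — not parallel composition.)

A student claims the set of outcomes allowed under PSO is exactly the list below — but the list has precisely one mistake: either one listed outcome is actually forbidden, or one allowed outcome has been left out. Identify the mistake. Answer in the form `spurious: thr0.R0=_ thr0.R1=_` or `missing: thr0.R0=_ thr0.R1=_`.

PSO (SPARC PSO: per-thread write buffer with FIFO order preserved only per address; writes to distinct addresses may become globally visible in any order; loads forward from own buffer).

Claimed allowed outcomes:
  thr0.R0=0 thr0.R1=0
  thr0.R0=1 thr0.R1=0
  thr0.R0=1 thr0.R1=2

missing: thr0.R0=0 thr0.R1=2

outcome vector order: (thr0.R0,thr0.R1)
under PSO → 00 02 10 12
PSO∖claimed = {02}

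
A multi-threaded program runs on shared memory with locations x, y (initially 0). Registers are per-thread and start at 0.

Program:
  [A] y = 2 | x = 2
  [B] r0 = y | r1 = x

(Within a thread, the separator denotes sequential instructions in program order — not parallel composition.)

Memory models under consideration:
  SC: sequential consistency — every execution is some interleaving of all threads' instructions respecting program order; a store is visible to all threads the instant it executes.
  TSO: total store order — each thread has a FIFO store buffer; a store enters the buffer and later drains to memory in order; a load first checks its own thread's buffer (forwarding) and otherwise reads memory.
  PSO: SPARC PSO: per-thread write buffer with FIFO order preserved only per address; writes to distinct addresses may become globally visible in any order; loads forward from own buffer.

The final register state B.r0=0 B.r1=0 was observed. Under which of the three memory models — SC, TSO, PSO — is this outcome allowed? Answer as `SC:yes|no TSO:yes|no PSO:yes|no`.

SC:yes TSO:yes PSO:yes

outcome vector order: (B.r0,B.r1)
[SC] allowed = {(0,0); (0,2); (2,0); (2,2)}
[TSO] allowed = {(0,0); (0,2); (2,0); (2,2)}
[PSO] allowed = {(0,0); (0,2); (2,0); (2,2)}
target (0,0) ∈ {SC,TSO,PSO}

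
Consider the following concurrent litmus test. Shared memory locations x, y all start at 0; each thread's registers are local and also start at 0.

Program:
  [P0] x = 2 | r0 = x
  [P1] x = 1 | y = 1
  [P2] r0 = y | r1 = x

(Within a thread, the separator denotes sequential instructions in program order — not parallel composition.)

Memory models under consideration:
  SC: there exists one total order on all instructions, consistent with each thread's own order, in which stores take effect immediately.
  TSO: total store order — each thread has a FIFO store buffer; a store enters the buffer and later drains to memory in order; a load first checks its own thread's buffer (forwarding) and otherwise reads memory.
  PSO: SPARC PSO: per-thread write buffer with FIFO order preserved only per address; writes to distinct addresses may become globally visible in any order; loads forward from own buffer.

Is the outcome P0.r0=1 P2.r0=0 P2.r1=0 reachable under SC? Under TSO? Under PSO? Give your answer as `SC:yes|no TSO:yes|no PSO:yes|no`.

SC:yes TSO:yes PSO:yes

outcome vector order: (P0.r0,P2.r0,P2.r1)
[SC] allowed = {100, 101, 102, 111, 200, 201, 202, 211, 212}
[TSO] allowed = {100, 101, 102, 111, 200, 201, 202, 211, 212}
[PSO] allowed = {100, 101, 102, 110, 111, 112, 200, 201, 202, 210, 211, 212}
target 100 ∈ {SC,TSO,PSO}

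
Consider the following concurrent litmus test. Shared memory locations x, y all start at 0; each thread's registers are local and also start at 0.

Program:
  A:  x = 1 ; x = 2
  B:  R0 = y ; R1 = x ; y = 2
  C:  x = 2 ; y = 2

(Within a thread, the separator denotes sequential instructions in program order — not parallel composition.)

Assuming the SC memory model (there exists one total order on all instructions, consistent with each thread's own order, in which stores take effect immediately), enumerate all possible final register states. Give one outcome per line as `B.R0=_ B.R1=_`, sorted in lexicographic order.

B.R0=0 B.R1=0
B.R0=0 B.R1=1
B.R0=0 B.R1=2
B.R0=2 B.R1=1
B.R0=2 B.R1=2

outcome vector order: (B.R0,B.R1)
|SC outcomes| = 5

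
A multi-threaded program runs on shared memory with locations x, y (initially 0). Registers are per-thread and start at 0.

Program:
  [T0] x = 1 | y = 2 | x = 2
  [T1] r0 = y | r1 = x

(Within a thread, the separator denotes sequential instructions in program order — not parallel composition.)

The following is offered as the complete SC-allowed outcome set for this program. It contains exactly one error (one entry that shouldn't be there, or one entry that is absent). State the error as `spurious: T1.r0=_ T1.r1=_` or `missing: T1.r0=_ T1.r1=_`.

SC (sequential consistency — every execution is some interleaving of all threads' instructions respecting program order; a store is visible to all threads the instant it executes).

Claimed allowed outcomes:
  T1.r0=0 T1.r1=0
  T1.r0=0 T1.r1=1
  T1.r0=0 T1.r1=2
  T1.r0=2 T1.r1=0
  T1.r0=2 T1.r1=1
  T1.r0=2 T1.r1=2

outcome vector order: (T1.r0,T1.r1)
SC: 5 outcomes — {<0 0> <0 1> <0 2> <2 1> <2 2>}
claimed∖SC = {<2 0>}

spurious: T1.r0=2 T1.r1=0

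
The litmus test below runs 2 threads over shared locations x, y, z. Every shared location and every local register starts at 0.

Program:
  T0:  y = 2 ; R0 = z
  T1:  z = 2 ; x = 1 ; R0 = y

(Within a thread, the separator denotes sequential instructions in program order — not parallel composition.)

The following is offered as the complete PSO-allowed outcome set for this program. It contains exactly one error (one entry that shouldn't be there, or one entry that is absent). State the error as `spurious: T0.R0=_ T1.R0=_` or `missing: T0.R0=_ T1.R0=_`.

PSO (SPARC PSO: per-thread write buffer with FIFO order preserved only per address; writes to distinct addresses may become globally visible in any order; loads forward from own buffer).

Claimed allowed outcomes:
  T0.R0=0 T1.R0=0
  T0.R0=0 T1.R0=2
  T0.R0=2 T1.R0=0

missing: T0.R0=2 T1.R0=2

outcome vector order: (T0.R0,T1.R0)
PSO: 4 outcomes — {0/0, 0/2, 2/0, 2/2}
PSO∖claimed = {2/2}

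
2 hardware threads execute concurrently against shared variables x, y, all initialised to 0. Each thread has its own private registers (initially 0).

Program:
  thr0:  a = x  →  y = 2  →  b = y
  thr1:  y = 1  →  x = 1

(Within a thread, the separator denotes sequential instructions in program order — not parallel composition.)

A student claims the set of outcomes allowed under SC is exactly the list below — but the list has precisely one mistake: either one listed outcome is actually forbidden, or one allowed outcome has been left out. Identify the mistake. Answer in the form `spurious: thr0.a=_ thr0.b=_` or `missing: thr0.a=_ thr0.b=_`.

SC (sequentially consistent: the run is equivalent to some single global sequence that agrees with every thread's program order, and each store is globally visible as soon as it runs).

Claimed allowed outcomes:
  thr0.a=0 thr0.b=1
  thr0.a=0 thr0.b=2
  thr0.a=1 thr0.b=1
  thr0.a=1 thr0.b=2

spurious: thr0.a=1 thr0.b=1

outcome vector order: (thr0.a,thr0.b)
[SC] allowed = {0/1, 0/2, 1/2}
claimed∖SC = {1/1}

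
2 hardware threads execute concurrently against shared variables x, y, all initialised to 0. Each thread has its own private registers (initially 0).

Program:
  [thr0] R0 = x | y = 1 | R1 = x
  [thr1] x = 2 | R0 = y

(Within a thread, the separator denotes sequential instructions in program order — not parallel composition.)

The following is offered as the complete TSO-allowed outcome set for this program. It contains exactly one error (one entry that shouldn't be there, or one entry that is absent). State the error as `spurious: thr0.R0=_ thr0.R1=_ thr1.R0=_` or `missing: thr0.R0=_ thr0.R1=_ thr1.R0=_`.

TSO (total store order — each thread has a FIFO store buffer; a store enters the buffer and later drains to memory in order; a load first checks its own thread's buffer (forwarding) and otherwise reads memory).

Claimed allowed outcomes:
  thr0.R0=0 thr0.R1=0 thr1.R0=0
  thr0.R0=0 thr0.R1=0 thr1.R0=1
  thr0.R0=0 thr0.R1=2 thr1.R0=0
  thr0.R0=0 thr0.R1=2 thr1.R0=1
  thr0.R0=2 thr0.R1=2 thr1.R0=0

outcome vector order: (thr0.R0,thr0.R1,thr1.R0)
TSO: 6 outcomes — {<0 0 0>; <0 0 1>; <0 2 0>; <0 2 1>; <2 2 0>; <2 2 1>}
TSO∖claimed = {<2 2 1>}

missing: thr0.R0=2 thr0.R1=2 thr1.R0=1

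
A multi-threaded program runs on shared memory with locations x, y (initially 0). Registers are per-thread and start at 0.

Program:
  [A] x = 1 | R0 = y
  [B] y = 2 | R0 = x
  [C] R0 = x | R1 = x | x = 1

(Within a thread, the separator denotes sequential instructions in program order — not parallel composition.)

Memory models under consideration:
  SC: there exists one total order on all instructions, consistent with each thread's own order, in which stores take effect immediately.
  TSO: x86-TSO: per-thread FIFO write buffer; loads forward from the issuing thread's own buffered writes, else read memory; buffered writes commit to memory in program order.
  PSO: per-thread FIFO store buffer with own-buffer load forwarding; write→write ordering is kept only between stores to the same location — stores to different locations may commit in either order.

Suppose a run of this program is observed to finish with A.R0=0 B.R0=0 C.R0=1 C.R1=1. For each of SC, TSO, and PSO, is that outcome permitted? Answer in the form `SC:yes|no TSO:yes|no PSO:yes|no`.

outcome vector order: (A.R0,B.R0,C.R0,C.R1)
[SC] allowed = {<0 1 0 0> <0 1 0 1> <0 1 1 1> <2 0 0 0> <2 0 0 1> <2 0 1 1> <2 1 0 0> <2 1 0 1> <2 1 1 1>}
[TSO] allowed = {<0 0 0 0> <0 0 0 1> <0 0 1 1> <0 1 0 0> <0 1 0 1> <0 1 1 1> <2 0 0 0> <2 0 0 1> <2 0 1 1> <2 1 0 0> <2 1 0 1> <2 1 1 1>}
[PSO] allowed = {<0 0 0 0> <0 0 0 1> <0 0 1 1> <0 1 0 0> <0 1 0 1> <0 1 1 1> <2 0 0 0> <2 0 0 1> <2 0 1 1> <2 1 0 0> <2 1 0 1> <2 1 1 1>}
target <0 0 1 1> ∈ {TSO,PSO}

SC:no TSO:yes PSO:yes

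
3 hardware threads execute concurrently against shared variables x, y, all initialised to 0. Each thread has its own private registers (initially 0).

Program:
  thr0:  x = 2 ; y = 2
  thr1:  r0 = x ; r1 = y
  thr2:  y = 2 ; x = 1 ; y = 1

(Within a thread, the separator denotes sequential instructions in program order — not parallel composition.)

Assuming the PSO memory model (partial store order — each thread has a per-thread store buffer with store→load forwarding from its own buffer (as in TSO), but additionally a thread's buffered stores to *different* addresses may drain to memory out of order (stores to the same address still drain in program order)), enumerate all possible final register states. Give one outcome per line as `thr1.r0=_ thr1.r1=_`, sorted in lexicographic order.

outcome vector order: (thr1.r0,thr1.r1)
|PSO outcomes| = 9

thr1.r0=0 thr1.r1=0
thr1.r0=0 thr1.r1=1
thr1.r0=0 thr1.r1=2
thr1.r0=1 thr1.r1=0
thr1.r0=1 thr1.r1=1
thr1.r0=1 thr1.r1=2
thr1.r0=2 thr1.r1=0
thr1.r0=2 thr1.r1=1
thr1.r0=2 thr1.r1=2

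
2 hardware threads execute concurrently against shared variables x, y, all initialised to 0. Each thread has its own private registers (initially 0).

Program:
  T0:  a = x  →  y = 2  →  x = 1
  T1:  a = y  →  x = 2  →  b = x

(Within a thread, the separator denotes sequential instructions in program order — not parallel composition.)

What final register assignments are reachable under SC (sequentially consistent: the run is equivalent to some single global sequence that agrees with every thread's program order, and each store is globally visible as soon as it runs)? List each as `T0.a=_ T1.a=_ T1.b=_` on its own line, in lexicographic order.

T0.a=0 T1.a=0 T1.b=1
T0.a=0 T1.a=0 T1.b=2
T0.a=0 T1.a=2 T1.b=1
T0.a=0 T1.a=2 T1.b=2
T0.a=2 T1.a=0 T1.b=1
T0.a=2 T1.a=0 T1.b=2

outcome vector order: (T0.a,T1.a,T1.b)
|SC outcomes| = 6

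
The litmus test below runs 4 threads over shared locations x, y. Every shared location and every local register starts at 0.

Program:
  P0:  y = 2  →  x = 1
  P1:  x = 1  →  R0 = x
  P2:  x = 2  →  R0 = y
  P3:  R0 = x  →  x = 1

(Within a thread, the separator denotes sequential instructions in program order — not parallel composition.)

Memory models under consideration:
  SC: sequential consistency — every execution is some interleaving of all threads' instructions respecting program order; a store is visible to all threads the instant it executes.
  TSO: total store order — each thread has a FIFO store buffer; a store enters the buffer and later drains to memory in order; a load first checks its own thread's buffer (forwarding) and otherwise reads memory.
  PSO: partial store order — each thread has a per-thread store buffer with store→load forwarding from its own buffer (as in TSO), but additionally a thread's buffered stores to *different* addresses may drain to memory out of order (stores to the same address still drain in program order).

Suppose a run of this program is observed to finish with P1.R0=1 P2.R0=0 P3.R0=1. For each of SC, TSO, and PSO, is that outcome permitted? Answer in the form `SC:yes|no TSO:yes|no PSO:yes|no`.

SC:yes TSO:yes PSO:yes

outcome vector order: (P1.R0,P2.R0,P3.R0)
[SC] allowed = {100; 101; 102; 120; 121; 122; 200; 201; 202; 220; 221; 222}
[TSO] allowed = {100; 101; 102; 120; 121; 122; 200; 201; 202; 220; 221; 222}
[PSO] allowed = {100; 101; 102; 120; 121; 122; 200; 201; 202; 220; 221; 222}
target 101 ∈ {SC,TSO,PSO}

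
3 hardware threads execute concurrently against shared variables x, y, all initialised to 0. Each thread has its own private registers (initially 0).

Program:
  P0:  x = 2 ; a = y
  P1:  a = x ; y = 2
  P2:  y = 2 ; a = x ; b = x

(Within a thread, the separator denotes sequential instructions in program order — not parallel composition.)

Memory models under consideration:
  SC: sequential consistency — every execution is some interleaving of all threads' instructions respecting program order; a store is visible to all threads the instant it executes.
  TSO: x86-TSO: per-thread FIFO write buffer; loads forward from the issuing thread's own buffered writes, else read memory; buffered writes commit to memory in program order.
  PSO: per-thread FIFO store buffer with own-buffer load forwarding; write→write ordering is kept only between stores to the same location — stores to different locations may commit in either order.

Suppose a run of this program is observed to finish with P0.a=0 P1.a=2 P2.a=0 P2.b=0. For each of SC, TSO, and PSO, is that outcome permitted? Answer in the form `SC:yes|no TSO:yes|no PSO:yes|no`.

outcome vector order: (P0.a,P1.a,P2.a,P2.b)
[SC] allowed = {0/0/2/2 0/2/2/2 2/0/0/0 2/0/0/2 2/0/2/2 2/2/0/0 2/2/0/2 2/2/2/2}
[TSO] allowed = {0/0/0/0 0/0/0/2 0/0/2/2 0/2/0/0 0/2/0/2 0/2/2/2 2/0/0/0 2/0/0/2 2/0/2/2 2/2/0/0 2/2/0/2 2/2/2/2}
[PSO] allowed = {0/0/0/0 0/0/0/2 0/0/2/2 0/2/0/0 0/2/0/2 0/2/2/2 2/0/0/0 2/0/0/2 2/0/2/2 2/2/0/0 2/2/0/2 2/2/2/2}
target 0/2/0/0 ∈ {TSO,PSO}

SC:no TSO:yes PSO:yes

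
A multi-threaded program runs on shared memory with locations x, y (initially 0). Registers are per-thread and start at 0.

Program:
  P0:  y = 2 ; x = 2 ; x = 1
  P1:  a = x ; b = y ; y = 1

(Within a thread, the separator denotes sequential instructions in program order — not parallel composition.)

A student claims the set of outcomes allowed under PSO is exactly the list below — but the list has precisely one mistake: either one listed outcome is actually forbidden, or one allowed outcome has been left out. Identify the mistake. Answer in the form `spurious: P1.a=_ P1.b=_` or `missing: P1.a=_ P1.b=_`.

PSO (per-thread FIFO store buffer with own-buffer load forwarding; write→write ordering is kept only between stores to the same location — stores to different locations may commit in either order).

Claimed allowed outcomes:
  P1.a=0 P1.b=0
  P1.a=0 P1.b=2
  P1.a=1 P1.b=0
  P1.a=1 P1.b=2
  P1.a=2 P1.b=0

missing: P1.a=2 P1.b=2

outcome vector order: (P1.a,P1.b)
[PSO] allowed = {0/0, 0/2, 1/0, 1/2, 2/0, 2/2}
PSO∖claimed = {2/2}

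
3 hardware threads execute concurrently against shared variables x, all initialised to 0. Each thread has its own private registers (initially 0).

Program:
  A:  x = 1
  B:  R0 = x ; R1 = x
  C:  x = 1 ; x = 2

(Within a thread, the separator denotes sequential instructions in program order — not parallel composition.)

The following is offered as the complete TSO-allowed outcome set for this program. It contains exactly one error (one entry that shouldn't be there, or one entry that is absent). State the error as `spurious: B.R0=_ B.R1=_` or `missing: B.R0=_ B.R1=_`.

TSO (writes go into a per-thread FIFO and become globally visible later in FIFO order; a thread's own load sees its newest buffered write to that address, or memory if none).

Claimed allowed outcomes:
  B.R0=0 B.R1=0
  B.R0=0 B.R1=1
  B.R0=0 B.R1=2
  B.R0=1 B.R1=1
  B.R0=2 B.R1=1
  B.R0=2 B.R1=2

outcome vector order: (B.R0,B.R1)
TSO: 7 outcomes — {0/0 0/1 0/2 1/1 1/2 2/1 2/2}
TSO∖claimed = {1/2}

missing: B.R0=1 B.R1=2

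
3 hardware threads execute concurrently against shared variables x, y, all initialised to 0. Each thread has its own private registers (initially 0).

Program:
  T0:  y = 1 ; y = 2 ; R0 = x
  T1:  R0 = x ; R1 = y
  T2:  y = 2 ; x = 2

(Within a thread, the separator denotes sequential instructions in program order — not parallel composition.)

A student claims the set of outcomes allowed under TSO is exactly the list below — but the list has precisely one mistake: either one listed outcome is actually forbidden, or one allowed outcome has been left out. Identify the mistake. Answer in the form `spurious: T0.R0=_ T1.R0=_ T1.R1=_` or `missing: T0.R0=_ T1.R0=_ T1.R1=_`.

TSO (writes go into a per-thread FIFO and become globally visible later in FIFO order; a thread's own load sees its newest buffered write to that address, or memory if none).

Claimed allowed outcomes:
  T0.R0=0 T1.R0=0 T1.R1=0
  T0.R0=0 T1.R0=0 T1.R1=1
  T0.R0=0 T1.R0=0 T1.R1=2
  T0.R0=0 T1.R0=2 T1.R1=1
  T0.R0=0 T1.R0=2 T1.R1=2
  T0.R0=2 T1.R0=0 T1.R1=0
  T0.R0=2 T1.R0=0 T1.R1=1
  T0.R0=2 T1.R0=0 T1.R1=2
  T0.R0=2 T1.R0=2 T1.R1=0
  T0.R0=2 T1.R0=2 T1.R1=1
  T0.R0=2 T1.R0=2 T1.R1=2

spurious: T0.R0=2 T1.R0=2 T1.R1=0

outcome vector order: (T0.R0,T1.R0,T1.R1)
under TSO → <0 0 0>, <0 0 1>, <0 0 2>, <0 2 1>, <0 2 2>, <2 0 0>, <2 0 1>, <2 0 2>, <2 2 1>, <2 2 2>
claimed∖TSO = {<2 2 0>}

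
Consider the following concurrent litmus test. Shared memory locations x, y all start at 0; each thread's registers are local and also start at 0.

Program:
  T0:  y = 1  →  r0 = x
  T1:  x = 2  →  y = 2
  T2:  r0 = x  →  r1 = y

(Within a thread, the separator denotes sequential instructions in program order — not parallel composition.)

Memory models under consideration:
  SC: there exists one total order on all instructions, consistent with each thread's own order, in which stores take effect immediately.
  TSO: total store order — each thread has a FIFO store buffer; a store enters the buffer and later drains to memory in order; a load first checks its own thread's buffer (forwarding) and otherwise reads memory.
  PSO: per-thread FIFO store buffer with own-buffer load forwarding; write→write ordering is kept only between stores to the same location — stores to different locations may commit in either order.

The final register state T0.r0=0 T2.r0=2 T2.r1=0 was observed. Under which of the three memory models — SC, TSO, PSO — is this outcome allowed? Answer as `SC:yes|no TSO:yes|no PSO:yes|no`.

SC:no TSO:yes PSO:yes

outcome vector order: (T0.r0,T2.r0,T2.r1)
SC: 11 outcomes — {(0,0,0) (0,0,1) (0,0,2) (0,2,1) (0,2,2) (2,0,0) (2,0,1) (2,0,2) (2,2,0) (2,2,1) (2,2,2)}
TSO: 12 outcomes — {(0,0,0) (0,0,1) (0,0,2) (0,2,0) (0,2,1) (0,2,2) (2,0,0) (2,0,1) (2,0,2) (2,2,0) (2,2,1) (2,2,2)}
PSO: 12 outcomes — {(0,0,0) (0,0,1) (0,0,2) (0,2,0) (0,2,1) (0,2,2) (2,0,0) (2,0,1) (2,0,2) (2,2,0) (2,2,1) (2,2,2)}
target (0,2,0) ∈ {TSO,PSO}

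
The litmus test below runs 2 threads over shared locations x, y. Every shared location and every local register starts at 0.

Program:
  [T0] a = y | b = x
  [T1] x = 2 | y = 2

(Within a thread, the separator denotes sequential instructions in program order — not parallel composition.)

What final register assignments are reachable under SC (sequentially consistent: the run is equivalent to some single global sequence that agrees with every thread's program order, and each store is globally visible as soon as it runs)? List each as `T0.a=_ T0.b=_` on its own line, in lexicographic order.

outcome vector order: (T0.a,T0.b)
|SC outcomes| = 3

T0.a=0 T0.b=0
T0.a=0 T0.b=2
T0.a=2 T0.b=2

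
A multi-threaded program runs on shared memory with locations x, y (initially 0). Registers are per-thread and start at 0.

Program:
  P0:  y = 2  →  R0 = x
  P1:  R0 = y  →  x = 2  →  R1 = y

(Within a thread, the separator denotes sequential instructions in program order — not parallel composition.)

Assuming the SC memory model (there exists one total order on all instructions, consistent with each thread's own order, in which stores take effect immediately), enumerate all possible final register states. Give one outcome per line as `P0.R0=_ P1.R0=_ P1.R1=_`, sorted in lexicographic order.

outcome vector order: (P0.R0,P1.R0,P1.R1)
|SC outcomes| = 5

P0.R0=0 P1.R0=0 P1.R1=2
P0.R0=0 P1.R0=2 P1.R1=2
P0.R0=2 P1.R0=0 P1.R1=0
P0.R0=2 P1.R0=0 P1.R1=2
P0.R0=2 P1.R0=2 P1.R1=2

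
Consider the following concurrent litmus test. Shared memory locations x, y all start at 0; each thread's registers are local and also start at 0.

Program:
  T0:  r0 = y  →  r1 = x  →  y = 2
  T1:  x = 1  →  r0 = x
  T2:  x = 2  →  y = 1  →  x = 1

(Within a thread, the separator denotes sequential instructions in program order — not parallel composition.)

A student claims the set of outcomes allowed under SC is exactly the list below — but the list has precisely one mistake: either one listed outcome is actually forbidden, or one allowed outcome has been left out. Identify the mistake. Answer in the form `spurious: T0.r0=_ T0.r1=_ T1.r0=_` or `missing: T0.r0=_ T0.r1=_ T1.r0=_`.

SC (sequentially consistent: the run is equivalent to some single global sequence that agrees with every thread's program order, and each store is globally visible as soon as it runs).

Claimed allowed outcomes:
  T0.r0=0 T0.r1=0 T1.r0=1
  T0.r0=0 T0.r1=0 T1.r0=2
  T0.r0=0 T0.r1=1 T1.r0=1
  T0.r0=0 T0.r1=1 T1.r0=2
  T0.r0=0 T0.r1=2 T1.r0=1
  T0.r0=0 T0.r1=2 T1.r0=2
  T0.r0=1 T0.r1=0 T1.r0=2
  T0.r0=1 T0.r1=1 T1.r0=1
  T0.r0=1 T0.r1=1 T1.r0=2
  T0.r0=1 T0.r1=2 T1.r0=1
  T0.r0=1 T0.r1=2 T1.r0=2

outcome vector order: (T0.r0,T0.r1,T1.r0)
SC: 10 outcomes — {001, 002, 011, 012, 021, 022, 111, 112, 121, 122}
claimed∖SC = {102}

spurious: T0.r0=1 T0.r1=0 T1.r0=2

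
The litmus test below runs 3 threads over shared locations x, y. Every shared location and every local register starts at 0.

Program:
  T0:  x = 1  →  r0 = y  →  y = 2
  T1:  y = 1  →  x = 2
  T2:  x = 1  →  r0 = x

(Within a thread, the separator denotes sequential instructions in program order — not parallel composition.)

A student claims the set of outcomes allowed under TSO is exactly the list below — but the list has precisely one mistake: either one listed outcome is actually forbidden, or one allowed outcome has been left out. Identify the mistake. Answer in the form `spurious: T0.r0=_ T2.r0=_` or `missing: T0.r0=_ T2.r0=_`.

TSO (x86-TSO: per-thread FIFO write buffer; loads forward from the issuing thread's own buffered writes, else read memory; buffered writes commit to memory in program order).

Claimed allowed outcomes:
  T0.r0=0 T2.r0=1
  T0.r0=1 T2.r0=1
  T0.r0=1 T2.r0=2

missing: T0.r0=0 T2.r0=2

outcome vector order: (T0.r0,T2.r0)
TSO (4): <0 1>; <0 2>; <1 1>; <1 2>
TSO∖claimed = {<0 2>}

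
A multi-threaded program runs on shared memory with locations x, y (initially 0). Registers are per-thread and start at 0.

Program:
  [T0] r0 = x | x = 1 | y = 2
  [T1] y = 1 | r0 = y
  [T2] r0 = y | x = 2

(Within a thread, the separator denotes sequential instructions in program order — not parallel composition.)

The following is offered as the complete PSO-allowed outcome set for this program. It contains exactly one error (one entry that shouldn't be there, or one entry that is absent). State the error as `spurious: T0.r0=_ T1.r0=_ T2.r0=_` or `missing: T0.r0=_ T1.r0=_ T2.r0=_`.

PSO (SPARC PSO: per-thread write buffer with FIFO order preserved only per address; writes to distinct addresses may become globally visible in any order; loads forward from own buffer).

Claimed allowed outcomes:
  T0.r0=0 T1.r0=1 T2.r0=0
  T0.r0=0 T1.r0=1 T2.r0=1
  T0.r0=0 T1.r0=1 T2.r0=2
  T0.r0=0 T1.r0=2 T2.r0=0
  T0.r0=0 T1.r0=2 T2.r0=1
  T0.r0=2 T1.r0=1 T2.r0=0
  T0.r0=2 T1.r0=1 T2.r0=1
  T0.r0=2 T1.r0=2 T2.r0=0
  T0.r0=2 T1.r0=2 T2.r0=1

outcome vector order: (T0.r0,T1.r0,T2.r0)
PSO: 10 outcomes — {(0,1,0), (0,1,1), (0,1,2), (0,2,0), (0,2,1), (0,2,2), (2,1,0), (2,1,1), (2,2,0), (2,2,1)}
PSO∖claimed = {(0,2,2)}

missing: T0.r0=0 T1.r0=2 T2.r0=2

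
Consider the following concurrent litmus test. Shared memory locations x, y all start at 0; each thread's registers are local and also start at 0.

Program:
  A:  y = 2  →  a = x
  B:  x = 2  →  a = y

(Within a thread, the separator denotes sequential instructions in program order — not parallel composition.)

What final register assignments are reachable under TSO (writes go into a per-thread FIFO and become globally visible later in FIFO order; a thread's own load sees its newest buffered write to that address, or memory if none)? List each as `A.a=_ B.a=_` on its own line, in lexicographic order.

A.a=0 B.a=0
A.a=0 B.a=2
A.a=2 B.a=0
A.a=2 B.a=2

outcome vector order: (A.a,B.a)
|TSO outcomes| = 4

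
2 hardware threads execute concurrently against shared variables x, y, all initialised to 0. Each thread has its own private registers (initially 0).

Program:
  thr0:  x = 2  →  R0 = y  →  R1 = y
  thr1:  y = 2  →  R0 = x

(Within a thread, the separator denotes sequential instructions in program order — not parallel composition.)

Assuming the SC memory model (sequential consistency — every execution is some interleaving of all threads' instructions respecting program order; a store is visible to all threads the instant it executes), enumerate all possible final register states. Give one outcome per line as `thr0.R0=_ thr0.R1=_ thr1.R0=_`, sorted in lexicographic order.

thr0.R0=0 thr0.R1=0 thr1.R0=2
thr0.R0=0 thr0.R1=2 thr1.R0=2
thr0.R0=2 thr0.R1=2 thr1.R0=0
thr0.R0=2 thr0.R1=2 thr1.R0=2

outcome vector order: (thr0.R0,thr0.R1,thr1.R0)
|SC outcomes| = 4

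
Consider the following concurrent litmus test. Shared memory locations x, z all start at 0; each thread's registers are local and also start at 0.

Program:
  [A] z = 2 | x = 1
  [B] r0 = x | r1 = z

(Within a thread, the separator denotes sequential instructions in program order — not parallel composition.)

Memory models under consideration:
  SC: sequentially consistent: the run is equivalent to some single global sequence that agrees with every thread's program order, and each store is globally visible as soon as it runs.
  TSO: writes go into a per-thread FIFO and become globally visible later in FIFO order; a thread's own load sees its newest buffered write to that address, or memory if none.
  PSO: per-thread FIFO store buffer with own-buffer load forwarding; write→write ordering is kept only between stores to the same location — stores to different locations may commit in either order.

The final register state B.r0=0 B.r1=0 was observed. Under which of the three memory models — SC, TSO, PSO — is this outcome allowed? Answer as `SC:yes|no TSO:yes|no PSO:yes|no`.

SC:yes TSO:yes PSO:yes

outcome vector order: (B.r0,B.r1)
SC (3): (0,0), (0,2), (1,2)
TSO (3): (0,0), (0,2), (1,2)
PSO (4): (0,0), (0,2), (1,0), (1,2)
target (0,0) ∈ {SC,TSO,PSO}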